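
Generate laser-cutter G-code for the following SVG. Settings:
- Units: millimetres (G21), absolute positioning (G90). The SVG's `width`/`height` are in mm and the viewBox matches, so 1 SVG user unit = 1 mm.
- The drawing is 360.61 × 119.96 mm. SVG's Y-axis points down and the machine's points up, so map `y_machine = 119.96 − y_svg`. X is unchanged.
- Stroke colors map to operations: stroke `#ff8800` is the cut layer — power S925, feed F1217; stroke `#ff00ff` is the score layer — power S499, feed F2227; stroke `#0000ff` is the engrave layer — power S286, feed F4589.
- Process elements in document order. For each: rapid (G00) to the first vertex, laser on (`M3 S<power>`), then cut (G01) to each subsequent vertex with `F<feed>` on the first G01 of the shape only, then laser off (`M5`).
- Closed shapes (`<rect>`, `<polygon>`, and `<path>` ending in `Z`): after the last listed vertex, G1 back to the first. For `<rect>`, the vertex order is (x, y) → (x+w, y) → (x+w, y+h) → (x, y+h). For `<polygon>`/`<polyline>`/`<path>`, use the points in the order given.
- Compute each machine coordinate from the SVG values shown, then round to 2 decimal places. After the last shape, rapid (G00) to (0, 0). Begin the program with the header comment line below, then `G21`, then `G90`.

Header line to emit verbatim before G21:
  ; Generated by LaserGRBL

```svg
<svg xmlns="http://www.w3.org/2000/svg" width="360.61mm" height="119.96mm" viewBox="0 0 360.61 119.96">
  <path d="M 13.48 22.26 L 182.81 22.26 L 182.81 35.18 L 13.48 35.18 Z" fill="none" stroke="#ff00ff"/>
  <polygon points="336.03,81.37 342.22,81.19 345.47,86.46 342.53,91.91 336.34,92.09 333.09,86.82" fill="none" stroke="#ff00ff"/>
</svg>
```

1 u = 1 mm; y_m = 119.96 − y.

[1] `<path>` rectangle, #ff00ff→score S499 F2227: (13.48,97.70) → (182.81,97.70) → (182.81,84.78) → (13.48,84.78) → (13.48,97.70) (closed)

[2] `<polygon>` regular polygon, #ff00ff→score S499 F2227: (336.03,38.59) → (342.22,38.77) → (345.47,33.50) → (342.53,28.05) → (336.34,27.87) → (333.09,33.14) → (336.03,38.59) (closed)

; Generated by LaserGRBL
G21
G90
G00 X13.48 Y97.70
M3 S499
G01 X182.81 Y97.70 F2227
G01 X182.81 Y84.78
G01 X13.48 Y84.78
G01 X13.48 Y97.70
M5
G00 X336.03 Y38.59
M3 S499
G01 X342.22 Y38.77 F2227
G01 X345.47 Y33.50
G01 X342.53 Y28.05
G01 X336.34 Y27.87
G01 X333.09 Y33.14
G01 X336.03 Y38.59
M5
G00 X0.00 Y0.00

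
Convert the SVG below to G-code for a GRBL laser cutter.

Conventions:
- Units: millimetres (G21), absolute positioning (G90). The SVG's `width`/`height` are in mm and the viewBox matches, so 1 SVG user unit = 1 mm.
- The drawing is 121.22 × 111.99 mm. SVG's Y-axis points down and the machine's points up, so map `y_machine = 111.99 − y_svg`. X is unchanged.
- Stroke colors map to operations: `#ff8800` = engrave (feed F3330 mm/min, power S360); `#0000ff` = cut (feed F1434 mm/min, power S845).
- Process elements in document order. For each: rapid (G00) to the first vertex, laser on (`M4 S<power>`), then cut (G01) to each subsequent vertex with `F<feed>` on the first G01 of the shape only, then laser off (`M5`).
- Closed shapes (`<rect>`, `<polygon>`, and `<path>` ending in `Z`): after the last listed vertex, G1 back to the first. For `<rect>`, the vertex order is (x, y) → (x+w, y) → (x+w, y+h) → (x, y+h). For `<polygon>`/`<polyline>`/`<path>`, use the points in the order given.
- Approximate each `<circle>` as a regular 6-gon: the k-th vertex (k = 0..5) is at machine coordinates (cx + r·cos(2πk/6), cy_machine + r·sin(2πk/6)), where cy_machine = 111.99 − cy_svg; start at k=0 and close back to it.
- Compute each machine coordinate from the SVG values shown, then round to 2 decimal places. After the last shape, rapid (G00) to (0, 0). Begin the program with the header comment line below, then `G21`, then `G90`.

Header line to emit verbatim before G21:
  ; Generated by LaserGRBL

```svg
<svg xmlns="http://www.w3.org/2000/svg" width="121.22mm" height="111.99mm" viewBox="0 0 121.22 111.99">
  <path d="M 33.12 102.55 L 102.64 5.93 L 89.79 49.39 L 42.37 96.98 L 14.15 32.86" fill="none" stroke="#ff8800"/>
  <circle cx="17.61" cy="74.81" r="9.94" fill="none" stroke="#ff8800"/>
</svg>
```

; Generated by LaserGRBL
G21
G90
G00 X33.12 Y9.44
M4 S360
G01 X102.64 Y106.06 F3330
G01 X89.79 Y62.60
G01 X42.37 Y15.01
G01 X14.15 Y79.13
M5
G00 X27.55 Y37.18
M4 S360
G01 X22.58 Y45.79 F3330
G01 X12.64 Y45.79
G01 X7.67 Y37.18
G01 X12.64 Y28.57
G01 X22.58 Y28.57
G01 X27.55 Y37.18
M5
G00 X0.00 Y0.00

1 u = 1 mm; y_m = 111.99 − y.

[1] `<path>` open polyline, #ff8800→engrave S360 F3330: (33.12,9.44) → (102.64,106.06) → (89.79,62.60) → (42.37,15.01) → (14.15,79.13)

[2] `<circle>` circle, #ff8800→engrave S360 F3330: (27.55,37.18) → (22.58,45.79) → (12.64,45.79) → (7.67,37.18) → (12.64,28.57) → (22.58,28.57) → (27.55,37.18) (closed)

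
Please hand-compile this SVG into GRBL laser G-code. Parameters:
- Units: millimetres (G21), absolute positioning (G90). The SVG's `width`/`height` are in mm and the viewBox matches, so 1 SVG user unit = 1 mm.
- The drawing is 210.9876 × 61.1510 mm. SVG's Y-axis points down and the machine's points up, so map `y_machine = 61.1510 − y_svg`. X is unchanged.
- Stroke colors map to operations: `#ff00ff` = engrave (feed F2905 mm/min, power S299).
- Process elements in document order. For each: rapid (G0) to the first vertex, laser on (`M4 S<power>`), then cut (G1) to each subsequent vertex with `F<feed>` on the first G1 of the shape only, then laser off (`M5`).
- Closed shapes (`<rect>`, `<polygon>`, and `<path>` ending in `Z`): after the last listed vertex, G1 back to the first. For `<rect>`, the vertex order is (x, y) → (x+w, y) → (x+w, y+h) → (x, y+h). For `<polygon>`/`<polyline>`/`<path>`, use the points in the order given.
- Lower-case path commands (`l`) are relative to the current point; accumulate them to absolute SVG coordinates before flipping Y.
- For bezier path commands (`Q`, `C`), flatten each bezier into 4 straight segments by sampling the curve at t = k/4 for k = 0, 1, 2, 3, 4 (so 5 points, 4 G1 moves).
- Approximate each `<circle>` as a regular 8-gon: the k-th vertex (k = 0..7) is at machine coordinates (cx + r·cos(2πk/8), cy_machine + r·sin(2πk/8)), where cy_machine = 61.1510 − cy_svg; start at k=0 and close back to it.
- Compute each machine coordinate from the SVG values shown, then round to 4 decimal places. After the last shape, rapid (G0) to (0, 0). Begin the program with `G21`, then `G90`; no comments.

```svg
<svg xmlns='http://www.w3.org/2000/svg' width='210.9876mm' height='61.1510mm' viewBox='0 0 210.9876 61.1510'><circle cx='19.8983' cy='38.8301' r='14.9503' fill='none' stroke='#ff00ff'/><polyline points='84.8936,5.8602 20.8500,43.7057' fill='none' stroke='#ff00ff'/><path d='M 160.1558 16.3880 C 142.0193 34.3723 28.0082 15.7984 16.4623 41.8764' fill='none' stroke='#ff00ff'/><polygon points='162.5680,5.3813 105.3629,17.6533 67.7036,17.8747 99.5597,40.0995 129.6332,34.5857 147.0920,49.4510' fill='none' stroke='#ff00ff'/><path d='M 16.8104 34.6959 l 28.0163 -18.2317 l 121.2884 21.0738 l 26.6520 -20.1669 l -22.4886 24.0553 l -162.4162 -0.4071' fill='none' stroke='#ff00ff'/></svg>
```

G21
G90
G0 X34.8486 Y22.3209
M4 S299
G1 X30.4698 Y32.8924 F2905
G1 X19.8983 Y37.2712
G1 X9.3268 Y32.8924
G1 X4.9480 Y22.3209
G1 X9.3268 Y11.7494
G1 X19.8983 Y7.3706
G1 X30.4698 Y11.7494
G1 X34.8486 Y22.3209
M5
G0 X84.8936 Y55.2908
M4 S299
G1 X20.8500 Y17.4453 F2905
M5
G0 X160.1558 Y44.7630
M4 S299
G1 X131.6760 Y36.8605 F2905
G1 X85.8376 Y35.0539
G1 X41.2349 Y31.7298
G1 X16.4623 Y19.2746
M5
G0 X162.5680 Y55.7697
M4 S299
G1 X105.3629 Y43.4977 F2905
G1 X67.7036 Y43.2763
G1 X99.5597 Y21.0515
G1 X129.6332 Y26.5653
G1 X147.0920 Y11.7000
G1 X162.5680 Y55.7697
M5
G0 X16.8104 Y26.4551
M4 S299
G1 X44.8267 Y44.6868 F2905
G1 X166.1151 Y23.6130
G1 X192.7671 Y43.7799
G1 X170.2785 Y19.7246
G1 X7.8623 Y20.1317
M5
G0 X0.0000 Y0.0000

1 u = 1 mm; y_m = 61.1510 − y.

[1] `<circle>` circle, #ff00ff→engrave S299 F2905: (34.8486,22.3209) → (30.4698,32.8924) → (19.8983,37.2712) → (9.3268,32.8924) → (4.9480,22.3209) → (9.3268,11.7494) → (19.8983,7.3706) → (30.4698,11.7494) → (34.8486,22.3209) (closed)

[2] `<polyline>` line segment, #ff00ff→engrave S299 F2905: (84.8936,55.2908) → (20.8500,17.4453)

[3] `<path>` cubic bezier, #ff00ff→engrave S299 F2905: (160.1558,44.7630) → (131.6760,36.8605) → (85.8376,35.0539) → (41.2349,31.7298) → (16.4623,19.2746)

[4] `<polygon>` closed polygon, #ff00ff→engrave S299 F2905: (162.5680,55.7697) → (105.3629,43.4977) → (67.7036,43.2763) → (99.5597,21.0515) → (129.6332,26.5653) → (147.0920,11.7000) → (162.5680,55.7697) (closed)

[5] `<path>` open polyline, #ff00ff→engrave S299 F2905: (16.8104,26.4551) → (44.8267,44.6868) → (166.1151,23.6130) → (192.7671,43.7799) → (170.2785,19.7246) → (7.8623,20.1317)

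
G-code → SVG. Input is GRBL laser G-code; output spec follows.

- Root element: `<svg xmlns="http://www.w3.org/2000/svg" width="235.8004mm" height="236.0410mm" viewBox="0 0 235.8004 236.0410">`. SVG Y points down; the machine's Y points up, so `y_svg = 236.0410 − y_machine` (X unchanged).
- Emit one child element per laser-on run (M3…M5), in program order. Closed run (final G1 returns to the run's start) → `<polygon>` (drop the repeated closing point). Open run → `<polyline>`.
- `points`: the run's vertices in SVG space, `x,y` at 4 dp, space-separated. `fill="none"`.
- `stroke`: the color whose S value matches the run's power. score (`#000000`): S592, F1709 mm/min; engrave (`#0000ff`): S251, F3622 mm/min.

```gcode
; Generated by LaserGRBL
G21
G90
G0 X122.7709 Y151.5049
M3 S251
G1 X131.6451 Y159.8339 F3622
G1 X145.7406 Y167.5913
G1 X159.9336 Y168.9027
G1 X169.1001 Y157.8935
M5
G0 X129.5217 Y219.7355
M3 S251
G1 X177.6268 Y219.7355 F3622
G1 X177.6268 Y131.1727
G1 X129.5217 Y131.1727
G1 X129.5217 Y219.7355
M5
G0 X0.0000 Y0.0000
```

Machine Y-up, SVG Y-down with viewBox height 236.0410, so y_svg = 236.0410 − y_machine; X carries over. Every run uses S251, so all elements get stroke `#0000ff` (engrave).

Run 1: The run is open, so emit a `<polyline>` with points (Y-flipped): 122.7709,84.5361 131.6451,76.2071 145.7406,68.4497 159.9336,67.1383 169.1001,78.1475.

Run 2: The run returns to its start, so emit a `<polygon>` with points (Y-flipped): 129.5217,16.3055 177.6268,16.3055 177.6268,104.8683 129.5217,104.8683.

<svg xmlns="http://www.w3.org/2000/svg" width="235.8004mm" height="236.0410mm" viewBox="0 0 235.8004 236.0410">
  <polyline points="122.7709,84.5361 131.6451,76.2071 145.7406,68.4497 159.9336,67.1383 169.1001,78.1475" fill="none" stroke="#0000ff"/>
  <polygon points="129.5217,16.3055 177.6268,16.3055 177.6268,104.8683 129.5217,104.8683" fill="none" stroke="#0000ff"/>
</svg>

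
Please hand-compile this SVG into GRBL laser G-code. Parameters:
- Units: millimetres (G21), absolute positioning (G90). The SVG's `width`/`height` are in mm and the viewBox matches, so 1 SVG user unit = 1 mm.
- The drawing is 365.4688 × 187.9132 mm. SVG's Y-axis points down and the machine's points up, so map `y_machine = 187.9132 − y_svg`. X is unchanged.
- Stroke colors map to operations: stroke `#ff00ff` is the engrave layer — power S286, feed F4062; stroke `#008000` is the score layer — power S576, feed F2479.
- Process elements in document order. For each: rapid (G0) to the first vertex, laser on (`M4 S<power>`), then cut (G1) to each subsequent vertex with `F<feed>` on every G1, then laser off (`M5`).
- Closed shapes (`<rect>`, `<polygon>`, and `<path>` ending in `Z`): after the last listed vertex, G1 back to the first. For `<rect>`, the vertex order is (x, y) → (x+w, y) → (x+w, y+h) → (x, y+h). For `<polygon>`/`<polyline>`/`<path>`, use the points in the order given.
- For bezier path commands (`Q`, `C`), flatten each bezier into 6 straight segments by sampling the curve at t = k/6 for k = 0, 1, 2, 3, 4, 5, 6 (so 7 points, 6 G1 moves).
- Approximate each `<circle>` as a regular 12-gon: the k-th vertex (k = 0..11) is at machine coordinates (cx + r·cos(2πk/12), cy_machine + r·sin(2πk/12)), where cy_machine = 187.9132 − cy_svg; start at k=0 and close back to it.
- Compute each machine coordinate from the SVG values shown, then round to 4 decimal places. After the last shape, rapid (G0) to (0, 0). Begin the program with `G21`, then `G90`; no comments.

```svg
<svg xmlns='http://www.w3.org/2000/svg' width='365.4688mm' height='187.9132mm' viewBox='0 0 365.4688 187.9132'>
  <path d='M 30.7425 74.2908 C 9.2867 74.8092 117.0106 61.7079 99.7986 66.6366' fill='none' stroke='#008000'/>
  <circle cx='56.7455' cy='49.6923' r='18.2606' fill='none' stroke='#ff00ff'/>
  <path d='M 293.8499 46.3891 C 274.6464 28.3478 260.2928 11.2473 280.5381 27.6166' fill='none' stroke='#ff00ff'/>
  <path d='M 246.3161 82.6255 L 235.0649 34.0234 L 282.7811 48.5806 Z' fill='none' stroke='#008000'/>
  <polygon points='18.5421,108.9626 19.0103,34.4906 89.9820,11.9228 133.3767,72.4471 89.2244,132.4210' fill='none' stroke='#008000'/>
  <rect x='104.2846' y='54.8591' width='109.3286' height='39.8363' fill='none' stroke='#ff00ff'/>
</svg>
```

Since the viewBox matches the mm dimensions, user units are millimetres directly. The only transform is the Y-flip y_m = 187.9132 − y_svg.

Shape 1 is a cubic bezier drawn with `<path>`. Its stroke #008000 means score at S576, F2479. After flipping Y the toolpath is (30.7425,113.6224) → (29.6031,114.3516) → (42.9349,116.4717) → (63.6791,119.1034) → (84.7770,121.3675) → (99.1697,122.3850) → (99.7986,121.2766).

Shape 2 is a circle drawn with `<circle>`. Its stroke #ff00ff means engrave at S286, F4062. After flipping Y the toolpath is (75.0061,138.2209) → (72.5596,147.3512) → (65.8758,154.0350) → (56.7455,156.4815) → (47.6152,154.0350) → (40.9314,147.3512) → (38.4849,138.2209) → (40.9314,129.0906) → (47.6152,122.4068) → (56.7455,119.9603) → (65.8758,122.4068) → (72.5596,129.0906) → (75.0061,138.2209), returning to the start.

Shape 3 is a cubic bezier drawn with `<path>`. Its stroke #ff00ff means engrave at S286, F4062. After flipping Y the toolpath is (293.8499,141.5241) → (284.7900,150.3158) → (277.3648,158.0470) → (272.4007,163.8143) → (270.7240,166.7141) → (273.1610,165.8427) → (280.5381,160.2966).

Shape 4 is a regular polygon drawn with `<path>`. Its stroke #008000 means score at S576, F2479. After flipping Y the toolpath is (246.3161,105.2877) → (235.0649,153.8898) → (282.7811,139.3326) → (246.3161,105.2877), returning to the start.

Shape 5 is a regular polygon drawn with `<polygon>`. Its stroke #008000 means score at S576, F2479. After flipping Y the toolpath is (18.5421,78.9506) → (19.0103,153.4226) → (89.9820,175.9904) → (133.3767,115.4661) → (89.2244,55.4922) → (18.5421,78.9506), returning to the start.

Shape 6 is a rectangle drawn with `<rect>`. Its stroke #ff00ff means engrave at S286, F4062. After flipping Y the toolpath is (104.2846,133.0541) → (213.6132,133.0541) → (213.6132,93.2178) → (104.2846,93.2178) → (104.2846,133.0541), returning to the start.

G21
G90
G0 X30.7425 Y113.6224
M4 S576
G1 X29.6031 Y114.3516 F2479
G1 X42.9349 Y116.4717 F2479
G1 X63.6791 Y119.1034 F2479
G1 X84.7770 Y121.3675 F2479
G1 X99.1697 Y122.3850 F2479
G1 X99.7986 Y121.2766 F2479
M5
G0 X75.0061 Y138.2209
M4 S286
G1 X72.5596 Y147.3512 F4062
G1 X65.8758 Y154.0350 F4062
G1 X56.7455 Y156.4815 F4062
G1 X47.6152 Y154.0350 F4062
G1 X40.9314 Y147.3512 F4062
G1 X38.4849 Y138.2209 F4062
G1 X40.9314 Y129.0906 F4062
G1 X47.6152 Y122.4068 F4062
G1 X56.7455 Y119.9603 F4062
G1 X65.8758 Y122.4068 F4062
G1 X72.5596 Y129.0906 F4062
G1 X75.0061 Y138.2209 F4062
M5
G0 X293.8499 Y141.5241
M4 S286
G1 X284.7900 Y150.3158 F4062
G1 X277.3648 Y158.0470 F4062
G1 X272.4007 Y163.8143 F4062
G1 X270.7240 Y166.7141 F4062
G1 X273.1610 Y165.8427 F4062
G1 X280.5381 Y160.2966 F4062
M5
G0 X246.3161 Y105.2877
M4 S576
G1 X235.0649 Y153.8898 F2479
G1 X282.7811 Y139.3326 F2479
G1 X246.3161 Y105.2877 F2479
M5
G0 X18.5421 Y78.9506
M4 S576
G1 X19.0103 Y153.4226 F2479
G1 X89.9820 Y175.9904 F2479
G1 X133.3767 Y115.4661 F2479
G1 X89.2244 Y55.4922 F2479
G1 X18.5421 Y78.9506 F2479
M5
G0 X104.2846 Y133.0541
M4 S286
G1 X213.6132 Y133.0541 F4062
G1 X213.6132 Y93.2178 F4062
G1 X104.2846 Y93.2178 F4062
G1 X104.2846 Y133.0541 F4062
M5
G0 X0.0000 Y0.0000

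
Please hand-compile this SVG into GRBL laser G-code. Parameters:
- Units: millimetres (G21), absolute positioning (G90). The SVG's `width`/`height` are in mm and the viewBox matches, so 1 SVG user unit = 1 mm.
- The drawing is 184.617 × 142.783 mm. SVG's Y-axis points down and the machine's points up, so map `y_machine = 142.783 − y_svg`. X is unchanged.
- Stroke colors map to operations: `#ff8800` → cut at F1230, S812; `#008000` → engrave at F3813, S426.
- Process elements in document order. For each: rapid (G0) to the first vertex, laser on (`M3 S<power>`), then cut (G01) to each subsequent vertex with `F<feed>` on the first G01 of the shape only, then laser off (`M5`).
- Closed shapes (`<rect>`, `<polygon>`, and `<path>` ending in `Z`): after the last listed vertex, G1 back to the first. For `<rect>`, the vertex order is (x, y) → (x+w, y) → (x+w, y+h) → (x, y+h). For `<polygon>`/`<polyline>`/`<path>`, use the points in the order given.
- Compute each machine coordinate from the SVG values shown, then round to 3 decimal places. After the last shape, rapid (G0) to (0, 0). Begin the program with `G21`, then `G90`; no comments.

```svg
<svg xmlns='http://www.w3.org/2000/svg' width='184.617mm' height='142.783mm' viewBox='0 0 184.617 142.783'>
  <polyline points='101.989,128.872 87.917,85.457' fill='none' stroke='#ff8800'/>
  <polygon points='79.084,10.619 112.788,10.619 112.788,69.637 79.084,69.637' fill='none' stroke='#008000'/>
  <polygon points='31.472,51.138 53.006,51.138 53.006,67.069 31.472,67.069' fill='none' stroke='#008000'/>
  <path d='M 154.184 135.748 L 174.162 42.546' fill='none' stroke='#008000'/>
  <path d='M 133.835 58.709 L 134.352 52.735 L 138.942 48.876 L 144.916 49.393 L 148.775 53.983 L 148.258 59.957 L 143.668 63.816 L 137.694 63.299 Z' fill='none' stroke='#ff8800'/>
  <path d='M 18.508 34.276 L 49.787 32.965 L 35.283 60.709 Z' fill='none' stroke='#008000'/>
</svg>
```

viewBox `0 0 184.617 142.783` with mm width/height → 1 unit = 1 mm. Flip: y_m = 142.783 − y_svg.

**Shape 1** — `<polyline>` line segment, stroke `#ff8800` → cut (S812, F1230). Machine vertices: (101.989,13.911) → (87.917,57.326). Open path.

**Shape 2** — `<polygon>` rectangle, stroke `#008000` → engrave (S426, F3813). Machine vertices: (79.084,132.164) → (112.788,132.164) → (112.788,73.146) → (79.084,73.146) → (79.084,132.164). Closed: final G1 returns to the first vertex.

**Shape 3** — `<polygon>` rectangle, stroke `#008000` → engrave (S426, F3813). Machine vertices: (31.472,91.645) → (53.006,91.645) → (53.006,75.714) → (31.472,75.714) → (31.472,91.645). Closed: final G1 returns to the first vertex.

**Shape 4** — `<path>` line segment, stroke `#008000` → engrave (S426, F3813). Machine vertices: (154.184,7.035) → (174.162,100.237). Open path.

**Shape 5** — `<path>` regular polygon, stroke `#ff8800` → cut (S812, F1230). Machine vertices: (133.835,84.074) → (134.352,90.048) → (138.942,93.907) → (144.916,93.390) → (148.775,88.800) → (148.258,82.826) → (143.668,78.967) → (137.694,79.484) → (133.835,84.074). Closed: final G1 returns to the first vertex.

**Shape 6** — `<path>` regular polygon, stroke `#008000` → engrave (S426, F3813). Machine vertices: (18.508,108.507) → (49.787,109.818) → (35.283,82.074) → (18.508,108.507). Closed: final G1 returns to the first vertex.

G21
G90
G0 X101.989 Y13.911
M3 S812
G01 X87.917 Y57.326 F1230
M5
G0 X79.084 Y132.164
M3 S426
G01 X112.788 Y132.164 F3813
G01 X112.788 Y73.146
G01 X79.084 Y73.146
G01 X79.084 Y132.164
M5
G0 X31.472 Y91.645
M3 S426
G01 X53.006 Y91.645 F3813
G01 X53.006 Y75.714
G01 X31.472 Y75.714
G01 X31.472 Y91.645
M5
G0 X154.184 Y7.035
M3 S426
G01 X174.162 Y100.237 F3813
M5
G0 X133.835 Y84.074
M3 S812
G01 X134.352 Y90.048 F1230
G01 X138.942 Y93.907
G01 X144.916 Y93.390
G01 X148.775 Y88.800
G01 X148.258 Y82.826
G01 X143.668 Y78.967
G01 X137.694 Y79.484
G01 X133.835 Y84.074
M5
G0 X18.508 Y108.507
M3 S426
G01 X49.787 Y109.818 F3813
G01 X35.283 Y82.074
G01 X18.508 Y108.507
M5
G0 X0.000 Y0.000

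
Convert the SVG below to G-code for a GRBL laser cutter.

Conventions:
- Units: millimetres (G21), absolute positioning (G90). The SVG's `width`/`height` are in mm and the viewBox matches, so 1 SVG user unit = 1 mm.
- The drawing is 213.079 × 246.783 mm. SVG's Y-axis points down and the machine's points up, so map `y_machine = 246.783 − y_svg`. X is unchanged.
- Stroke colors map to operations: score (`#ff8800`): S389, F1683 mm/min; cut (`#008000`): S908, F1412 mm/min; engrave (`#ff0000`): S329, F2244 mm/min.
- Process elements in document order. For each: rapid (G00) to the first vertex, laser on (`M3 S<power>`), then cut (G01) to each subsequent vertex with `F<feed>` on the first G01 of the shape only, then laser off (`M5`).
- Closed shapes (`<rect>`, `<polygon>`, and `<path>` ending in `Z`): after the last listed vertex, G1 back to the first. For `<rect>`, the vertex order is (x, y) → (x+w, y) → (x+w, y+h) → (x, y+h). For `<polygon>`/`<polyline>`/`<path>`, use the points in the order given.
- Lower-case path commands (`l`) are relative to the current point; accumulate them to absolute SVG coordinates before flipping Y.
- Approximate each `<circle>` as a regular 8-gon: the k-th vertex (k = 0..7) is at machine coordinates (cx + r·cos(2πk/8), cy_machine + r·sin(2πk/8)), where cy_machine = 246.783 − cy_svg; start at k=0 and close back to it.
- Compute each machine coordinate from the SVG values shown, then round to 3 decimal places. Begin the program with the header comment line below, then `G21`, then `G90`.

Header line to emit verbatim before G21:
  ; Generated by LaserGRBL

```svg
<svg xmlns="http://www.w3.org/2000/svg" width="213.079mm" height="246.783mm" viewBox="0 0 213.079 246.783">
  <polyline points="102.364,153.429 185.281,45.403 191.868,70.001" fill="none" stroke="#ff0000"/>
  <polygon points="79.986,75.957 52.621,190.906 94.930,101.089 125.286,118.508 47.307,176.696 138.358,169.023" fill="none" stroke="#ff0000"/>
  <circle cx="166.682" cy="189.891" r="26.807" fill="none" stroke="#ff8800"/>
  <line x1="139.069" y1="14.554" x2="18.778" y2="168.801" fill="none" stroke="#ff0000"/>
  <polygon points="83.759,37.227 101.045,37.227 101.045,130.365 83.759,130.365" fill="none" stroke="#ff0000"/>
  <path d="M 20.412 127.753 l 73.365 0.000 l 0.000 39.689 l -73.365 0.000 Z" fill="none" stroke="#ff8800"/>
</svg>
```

1 u = 1 mm; y_m = 246.783 − y.

[1] `<polyline>` open polyline, #ff0000→engrave S329 F2244: (102.364,93.354) → (185.281,201.380) → (191.868,176.782)

[2] `<polygon>` closed polygon, #ff0000→engrave S329 F2244: (79.986,170.826) → (52.621,55.877) → (94.930,145.694) → (125.286,128.275) → (47.307,70.087) → (138.358,77.760) → (79.986,170.826) (closed)

[3] `<circle>` circle, #ff8800→score S389 F1683: (193.489,56.892) → (185.637,75.847) → (166.682,83.699) → (147.727,75.847) → (139.875,56.892) → (147.727,37.937) → (166.682,30.085) → (185.637,37.937) → (193.489,56.892) (closed)

[4] `<line>` line segment, #ff0000→engrave S329 F2244: (139.069,232.229) → (18.778,77.982)

[5] `<polygon>` rectangle, #ff0000→engrave S329 F2244: (83.759,209.556) → (101.045,209.556) → (101.045,116.418) → (83.759,116.418) → (83.759,209.556) (closed)

[6] `<path>` rectangle, #ff8800→score S389 F1683: (20.412,119.030) → (93.777,119.030) → (93.777,79.341) → (20.412,79.341) → (20.412,119.030) (closed)

; Generated by LaserGRBL
G21
G90
G00 X102.364 Y93.354
M3 S329
G01 X185.281 Y201.380 F2244
G01 X191.868 Y176.782
M5
G00 X79.986 Y170.826
M3 S329
G01 X52.621 Y55.877 F2244
G01 X94.930 Y145.694
G01 X125.286 Y128.275
G01 X47.307 Y70.087
G01 X138.358 Y77.760
G01 X79.986 Y170.826
M5
G00 X193.489 Y56.892
M3 S389
G01 X185.637 Y75.847 F1683
G01 X166.682 Y83.699
G01 X147.727 Y75.847
G01 X139.875 Y56.892
G01 X147.727 Y37.937
G01 X166.682 Y30.085
G01 X185.637 Y37.937
G01 X193.489 Y56.892
M5
G00 X139.069 Y232.229
M3 S329
G01 X18.778 Y77.982 F2244
M5
G00 X83.759 Y209.556
M3 S329
G01 X101.045 Y209.556 F2244
G01 X101.045 Y116.418
G01 X83.759 Y116.418
G01 X83.759 Y209.556
M5
G00 X20.412 Y119.030
M3 S389
G01 X93.777 Y119.030 F1683
G01 X93.777 Y79.341
G01 X20.412 Y79.341
G01 X20.412 Y119.030
M5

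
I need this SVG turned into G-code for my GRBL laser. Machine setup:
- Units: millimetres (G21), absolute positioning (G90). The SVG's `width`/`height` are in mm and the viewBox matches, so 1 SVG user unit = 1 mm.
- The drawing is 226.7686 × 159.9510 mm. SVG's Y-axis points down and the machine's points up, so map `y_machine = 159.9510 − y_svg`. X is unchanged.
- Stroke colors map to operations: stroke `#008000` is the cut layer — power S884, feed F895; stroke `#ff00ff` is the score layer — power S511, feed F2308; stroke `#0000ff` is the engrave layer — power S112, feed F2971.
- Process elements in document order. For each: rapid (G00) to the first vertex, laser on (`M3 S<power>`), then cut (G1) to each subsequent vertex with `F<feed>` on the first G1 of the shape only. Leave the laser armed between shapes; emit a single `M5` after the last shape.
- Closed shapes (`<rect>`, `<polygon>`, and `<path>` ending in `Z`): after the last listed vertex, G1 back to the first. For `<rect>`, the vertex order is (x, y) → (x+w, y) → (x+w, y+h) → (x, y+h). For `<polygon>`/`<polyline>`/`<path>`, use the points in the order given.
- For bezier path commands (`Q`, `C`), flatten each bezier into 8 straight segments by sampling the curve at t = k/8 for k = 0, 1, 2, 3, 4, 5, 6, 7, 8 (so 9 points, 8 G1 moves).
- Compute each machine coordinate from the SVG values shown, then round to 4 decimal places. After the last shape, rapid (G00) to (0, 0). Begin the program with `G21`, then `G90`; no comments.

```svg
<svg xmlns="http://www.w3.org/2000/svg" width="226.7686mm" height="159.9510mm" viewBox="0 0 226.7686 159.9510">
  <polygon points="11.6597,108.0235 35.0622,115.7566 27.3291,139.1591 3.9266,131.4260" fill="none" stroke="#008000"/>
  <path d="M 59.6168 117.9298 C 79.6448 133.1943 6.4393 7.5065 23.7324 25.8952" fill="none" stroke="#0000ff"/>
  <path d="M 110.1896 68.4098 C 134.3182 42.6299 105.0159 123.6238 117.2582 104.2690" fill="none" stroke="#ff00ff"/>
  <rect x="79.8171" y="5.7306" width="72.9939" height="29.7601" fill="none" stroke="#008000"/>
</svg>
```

1 u = 1 mm; y_m = 159.9510 − y.

[1] `<polygon>` regular polygon, #008000→cut S884 F895: (11.6597,51.9275) → (35.0622,44.1944) → (27.3291,20.7919) → (3.9266,28.5250) → (11.6597,51.9275) (closed)

[2] `<path>` cubic bezier, #0000ff→engrave S112 F2971: (59.6168,42.0212) → (63.1158,42.3475) → (60.0273,52.5478) → (52.5044,69.2821) → (42.7002,89.2101) → (32.7678,108.9916) → (24.8602,125.2866) → (21.1308,134.7547) → (23.7324,134.0558)

[3] `<path>` cubic bezier, #ff00ff→score S511 F2308: (110.1896,91.5412) → (116.9188,96.6082) → (119.7517,94.0923) → (119.8016,86.4209) → (118.1813,76.0210) → (116.0038,65.3200) → (114.3821,56.7450) → (114.4292,52.7233) → (117.2582,55.6820)

[4] `<rect>` rectangle, #008000→cut S884 F895: (79.8171,154.2204) → (152.8110,154.2204) → (152.8110,124.4603) → (79.8171,124.4603) → (79.8171,154.2204) (closed)

G21
G90
G00 X11.6597 Y51.9275
M3 S884
G1 X35.0622 Y44.1944 F895
G1 X27.3291 Y20.7919
G1 X3.9266 Y28.5250
G1 X11.6597 Y51.9275
G00 X59.6168 Y42.0212
M3 S112
G1 X63.1158 Y42.3475 F2971
G1 X60.0273 Y52.5478
G1 X52.5044 Y69.2821
G1 X42.7002 Y89.2101
G1 X32.7678 Y108.9916
G1 X24.8602 Y125.2866
G1 X21.1308 Y134.7547
G1 X23.7324 Y134.0558
G00 X110.1896 Y91.5412
M3 S511
G1 X116.9188 Y96.6082 F2308
G1 X119.7517 Y94.0923
G1 X119.8016 Y86.4209
G1 X118.1813 Y76.0210
G1 X116.0038 Y65.3200
G1 X114.3821 Y56.7450
G1 X114.4292 Y52.7233
G1 X117.2582 Y55.6820
G00 X79.8171 Y154.2204
M3 S884
G1 X152.8110 Y154.2204 F895
G1 X152.8110 Y124.4603
G1 X79.8171 Y124.4603
G1 X79.8171 Y154.2204
M5
G00 X0.0000 Y0.0000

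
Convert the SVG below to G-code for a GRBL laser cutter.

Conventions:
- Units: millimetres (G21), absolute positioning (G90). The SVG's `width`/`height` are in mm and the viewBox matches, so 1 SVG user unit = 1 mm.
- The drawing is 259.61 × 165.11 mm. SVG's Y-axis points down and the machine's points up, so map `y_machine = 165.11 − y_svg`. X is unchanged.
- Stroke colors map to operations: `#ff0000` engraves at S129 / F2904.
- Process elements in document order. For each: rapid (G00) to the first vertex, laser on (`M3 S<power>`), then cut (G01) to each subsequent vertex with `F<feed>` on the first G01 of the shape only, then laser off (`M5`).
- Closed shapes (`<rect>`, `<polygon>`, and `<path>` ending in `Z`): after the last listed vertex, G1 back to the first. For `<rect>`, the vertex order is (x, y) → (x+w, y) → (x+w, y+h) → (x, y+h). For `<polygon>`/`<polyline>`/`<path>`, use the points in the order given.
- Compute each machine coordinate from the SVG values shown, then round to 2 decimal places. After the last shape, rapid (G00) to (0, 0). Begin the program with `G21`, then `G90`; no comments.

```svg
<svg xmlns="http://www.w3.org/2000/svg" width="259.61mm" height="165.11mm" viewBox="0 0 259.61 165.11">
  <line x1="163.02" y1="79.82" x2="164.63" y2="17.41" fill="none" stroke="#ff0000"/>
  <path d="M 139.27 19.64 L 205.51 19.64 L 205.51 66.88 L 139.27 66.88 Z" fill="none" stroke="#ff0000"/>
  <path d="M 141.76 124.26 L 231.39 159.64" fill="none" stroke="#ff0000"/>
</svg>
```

viewBox `0 0 259.61 165.11` with mm width/height → 1 unit = 1 mm. Flip: y_m = 165.11 − y_svg.

**Shape 1** — `<line>` line segment, stroke `#ff0000` → engrave (S129, F2904). Machine vertices: (163.02,85.29) → (164.63,147.70). Open path.

**Shape 2** — `<path>` rectangle, stroke `#ff0000` → engrave (S129, F2904). Machine vertices: (139.27,145.47) → (205.51,145.47) → (205.51,98.23) → (139.27,98.23) → (139.27,145.47). Closed: final G1 returns to the first vertex.

**Shape 3** — `<path>` line segment, stroke `#ff0000` → engrave (S129, F2904). Machine vertices: (141.76,40.85) → (231.39,5.47). Open path.

G21
G90
G00 X163.02 Y85.29
M3 S129
G01 X164.63 Y147.70 F2904
M5
G00 X139.27 Y145.47
M3 S129
G01 X205.51 Y145.47 F2904
G01 X205.51 Y98.23
G01 X139.27 Y98.23
G01 X139.27 Y145.47
M5
G00 X141.76 Y40.85
M3 S129
G01 X231.39 Y5.47 F2904
M5
G00 X0.00 Y0.00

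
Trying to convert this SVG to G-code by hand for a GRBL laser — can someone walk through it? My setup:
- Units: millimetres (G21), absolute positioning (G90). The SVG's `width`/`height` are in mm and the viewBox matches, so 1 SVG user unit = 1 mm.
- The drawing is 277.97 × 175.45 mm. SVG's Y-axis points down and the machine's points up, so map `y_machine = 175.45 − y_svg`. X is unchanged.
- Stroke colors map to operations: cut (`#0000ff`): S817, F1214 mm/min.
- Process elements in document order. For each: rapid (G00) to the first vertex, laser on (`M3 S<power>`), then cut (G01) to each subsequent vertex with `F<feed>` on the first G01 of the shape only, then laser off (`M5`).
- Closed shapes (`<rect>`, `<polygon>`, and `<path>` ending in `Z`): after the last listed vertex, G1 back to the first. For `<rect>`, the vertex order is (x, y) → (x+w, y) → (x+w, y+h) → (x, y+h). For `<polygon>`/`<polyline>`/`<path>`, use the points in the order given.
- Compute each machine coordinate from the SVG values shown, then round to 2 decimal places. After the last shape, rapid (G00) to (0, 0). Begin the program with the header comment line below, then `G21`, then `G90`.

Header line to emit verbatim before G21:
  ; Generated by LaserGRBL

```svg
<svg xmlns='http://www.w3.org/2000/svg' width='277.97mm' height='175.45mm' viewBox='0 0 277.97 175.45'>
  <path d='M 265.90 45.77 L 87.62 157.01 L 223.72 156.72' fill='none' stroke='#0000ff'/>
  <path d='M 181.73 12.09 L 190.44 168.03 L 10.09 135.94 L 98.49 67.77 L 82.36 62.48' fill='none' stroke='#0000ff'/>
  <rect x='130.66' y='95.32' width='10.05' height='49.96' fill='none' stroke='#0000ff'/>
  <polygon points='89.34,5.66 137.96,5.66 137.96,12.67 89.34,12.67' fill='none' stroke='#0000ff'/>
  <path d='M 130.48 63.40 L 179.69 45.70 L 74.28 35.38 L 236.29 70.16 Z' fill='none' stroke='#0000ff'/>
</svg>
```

; Generated by LaserGRBL
G21
G90
G00 X265.90 Y129.68
M3 S817
G01 X87.62 Y18.44 F1214
G01 X223.72 Y18.73
M5
G00 X181.73 Y163.36
M3 S817
G01 X190.44 Y7.42 F1214
G01 X10.09 Y39.51
G01 X98.49 Y107.68
G01 X82.36 Y112.97
M5
G00 X130.66 Y80.13
M3 S817
G01 X140.71 Y80.13 F1214
G01 X140.71 Y30.17
G01 X130.66 Y30.17
G01 X130.66 Y80.13
M5
G00 X89.34 Y169.79
M3 S817
G01 X137.96 Y169.79 F1214
G01 X137.96 Y162.78
G01 X89.34 Y162.78
G01 X89.34 Y169.79
M5
G00 X130.48 Y112.05
M3 S817
G01 X179.69 Y129.75 F1214
G01 X74.28 Y140.07
G01 X236.29 Y105.29
G01 X130.48 Y112.05
M5
G00 X0.00 Y0.00

viewBox `0 0 277.97 175.45` with mm width/height → 1 unit = 1 mm. Flip: y_m = 175.45 − y_svg.

**Shape 1** — `<path>` open polyline, stroke `#0000ff` → cut (S817, F1214). Machine vertices: (265.90,129.68) → (87.62,18.44) → (223.72,18.73). Open path.

**Shape 2** — `<path>` open polyline, stroke `#0000ff` → cut (S817, F1214). Machine vertices: (181.73,163.36) → (190.44,7.42) → (10.09,39.51) → (98.49,107.68) → (82.36,112.97). Open path.

**Shape 3** — `<rect>` rectangle, stroke `#0000ff` → cut (S817, F1214). Machine vertices: (130.66,80.13) → (140.71,80.13) → (140.71,30.17) → (130.66,30.17) → (130.66,80.13). Closed: final G1 returns to the first vertex.

**Shape 4** — `<polygon>` rectangle, stroke `#0000ff` → cut (S817, F1214). Machine vertices: (89.34,169.79) → (137.96,169.79) → (137.96,162.78) → (89.34,162.78) → (89.34,169.79). Closed: final G1 returns to the first vertex.

**Shape 5** — `<path>` closed polygon, stroke `#0000ff` → cut (S817, F1214). Machine vertices: (130.48,112.05) → (179.69,129.75) → (74.28,140.07) → (236.29,105.29) → (130.48,112.05). Closed: final G1 returns to the first vertex.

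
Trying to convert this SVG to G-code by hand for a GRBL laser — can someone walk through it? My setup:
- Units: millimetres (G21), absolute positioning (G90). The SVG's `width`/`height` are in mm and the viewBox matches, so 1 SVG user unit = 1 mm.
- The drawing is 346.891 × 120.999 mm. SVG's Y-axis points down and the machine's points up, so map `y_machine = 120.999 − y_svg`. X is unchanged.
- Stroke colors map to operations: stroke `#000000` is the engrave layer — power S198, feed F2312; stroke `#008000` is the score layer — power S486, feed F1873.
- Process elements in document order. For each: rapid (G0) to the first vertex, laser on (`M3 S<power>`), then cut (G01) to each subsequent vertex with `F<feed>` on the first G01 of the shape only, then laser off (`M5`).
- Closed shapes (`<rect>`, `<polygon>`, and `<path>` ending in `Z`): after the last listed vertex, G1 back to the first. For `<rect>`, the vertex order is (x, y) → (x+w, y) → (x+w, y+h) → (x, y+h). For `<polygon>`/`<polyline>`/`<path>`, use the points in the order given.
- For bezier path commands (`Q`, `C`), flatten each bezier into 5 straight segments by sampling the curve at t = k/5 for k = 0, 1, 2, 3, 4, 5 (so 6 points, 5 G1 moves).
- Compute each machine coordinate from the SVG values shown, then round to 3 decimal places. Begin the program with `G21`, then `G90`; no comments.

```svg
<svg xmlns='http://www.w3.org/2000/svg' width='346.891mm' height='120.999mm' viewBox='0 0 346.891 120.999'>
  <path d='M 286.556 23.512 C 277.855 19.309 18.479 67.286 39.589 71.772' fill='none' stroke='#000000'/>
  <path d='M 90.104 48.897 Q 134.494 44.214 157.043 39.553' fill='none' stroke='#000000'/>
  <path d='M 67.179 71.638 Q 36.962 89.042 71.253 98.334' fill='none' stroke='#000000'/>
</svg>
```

viewBox `0 0 346.891 120.999` with mm width/height → 1 unit = 1 mm. Flip: y_m = 120.999 − y_svg.

**Shape 1** — `<path>` cubic bezier, stroke `#000000` → engrave (S198, F2312). Control points (SVG): P0=(286.556,23.512), P1=(277.855,19.309), P2=(18.479,67.286), P3=(39.589,71.772); sampled at t=k/5. Machine vertices: (286.556,97.487) → (255.504,94.513) → (189.785,83.607) → (114.896,69.363) → (56.332,56.372) → (39.589,49.227). Open path.

**Shape 2** — `<path>` quadratic bezier, stroke `#000000` → engrave (S198, F2312). Control points (SVG): P0=(90.104,48.897), P1=(134.494,44.214), P2=(157.043,39.553); sampled at t=k/5. Machine vertices: (90.104,72.102) → (106.986,73.974) → (122.121,75.845) → (135.509,77.714) → (147.150,79.581) → (157.043,81.446). Open path.

**Shape 3** — `<path>` quadratic bezier, stroke `#000000` → engrave (S198, F2312). Control points (SVG): P0=(67.179,71.638), P1=(36.962,89.042), P2=(71.253,98.334); sampled at t=k/5. Machine vertices: (67.179,49.361) → (57.673,42.724) → (53.327,36.736) → (54.141,31.397) → (60.117,26.706) → (71.253,22.665). Open path.

G21
G90
G0 X286.556 Y97.487
M3 S198
G01 X255.504 Y94.513 F2312
G01 X189.785 Y83.607
G01 X114.896 Y69.363
G01 X56.332 Y56.372
G01 X39.589 Y49.227
M5
G0 X90.104 Y72.102
M3 S198
G01 X106.986 Y73.974 F2312
G01 X122.121 Y75.845
G01 X135.509 Y77.714
G01 X147.150 Y79.581
G01 X157.043 Y81.446
M5
G0 X67.179 Y49.361
M3 S198
G01 X57.673 Y42.724 F2312
G01 X53.327 Y36.736
G01 X54.141 Y31.397
G01 X60.117 Y26.706
G01 X71.253 Y22.665
M5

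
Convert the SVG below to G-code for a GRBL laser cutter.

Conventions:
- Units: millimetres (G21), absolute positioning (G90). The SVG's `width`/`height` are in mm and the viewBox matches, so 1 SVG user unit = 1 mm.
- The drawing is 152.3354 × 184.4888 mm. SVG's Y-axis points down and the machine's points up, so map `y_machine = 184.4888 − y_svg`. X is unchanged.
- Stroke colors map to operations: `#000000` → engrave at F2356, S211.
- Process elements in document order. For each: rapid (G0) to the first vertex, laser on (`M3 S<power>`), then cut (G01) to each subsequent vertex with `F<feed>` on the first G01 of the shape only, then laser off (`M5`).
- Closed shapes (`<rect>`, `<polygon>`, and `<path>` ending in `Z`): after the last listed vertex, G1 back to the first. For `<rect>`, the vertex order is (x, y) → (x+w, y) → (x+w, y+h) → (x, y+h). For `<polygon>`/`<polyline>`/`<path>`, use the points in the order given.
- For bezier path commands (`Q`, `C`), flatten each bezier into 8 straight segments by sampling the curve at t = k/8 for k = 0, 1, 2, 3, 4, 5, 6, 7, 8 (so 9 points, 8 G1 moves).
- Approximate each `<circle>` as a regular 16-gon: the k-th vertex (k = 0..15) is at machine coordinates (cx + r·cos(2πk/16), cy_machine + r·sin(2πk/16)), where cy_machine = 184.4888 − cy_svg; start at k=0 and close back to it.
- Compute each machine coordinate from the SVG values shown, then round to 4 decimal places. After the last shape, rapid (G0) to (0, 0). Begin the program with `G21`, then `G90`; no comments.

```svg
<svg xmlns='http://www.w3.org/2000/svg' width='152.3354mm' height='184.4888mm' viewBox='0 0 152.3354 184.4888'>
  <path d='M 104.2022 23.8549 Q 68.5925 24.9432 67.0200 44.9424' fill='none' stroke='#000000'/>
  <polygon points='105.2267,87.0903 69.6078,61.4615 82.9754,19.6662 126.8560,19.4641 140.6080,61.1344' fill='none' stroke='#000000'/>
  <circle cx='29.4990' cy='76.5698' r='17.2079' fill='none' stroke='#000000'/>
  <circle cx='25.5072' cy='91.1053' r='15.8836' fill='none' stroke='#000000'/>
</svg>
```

Since the viewBox matches the mm dimensions, user units are millimetres directly. The only transform is the Y-flip y_m = 184.4888 − y_svg.

Shape 1 is a quadratic bezier drawn with `<path>`. Its stroke #000000 means engrave at S211, F2356. After flipping Y the toolpath is (104.2022,160.6339) → (95.8316,160.0663) → (88.5247,158.9078) → (82.2814,157.1583) → (77.1018,154.8179) → (72.9859,151.8865) → (69.9336,148.3641) → (67.9450,144.2507) → (67.0200,139.5464).

Shape 2 is a regular polygon drawn with `<polygon>`. Its stroke #000000 means engrave at S211, F2356. After flipping Y the toolpath is (105.2267,97.3985) → (69.6078,123.0273) → (82.9754,164.8226) → (126.8560,165.0247) → (140.6080,123.3544) → (105.2267,97.3985), returning to the start.

Shape 3 is a circle drawn with `<circle>`. Its stroke #000000 means engrave at S211, F2356. After flipping Y the toolpath is (46.7069,107.9190) → (45.3970,114.5042) → (41.6668,120.0868) → (36.0842,123.8170) → (29.4990,125.1269) → (22.9138,123.8170) → (17.3312,120.0868) → (13.6010,114.5042) → (12.2911,107.9190) → (13.6010,101.3338) → (17.3312,95.7512) → (22.9138,92.0210) → (29.4990,90.7111) → (36.0842,92.0210) → (41.6668,95.7512) → (45.3970,101.3338) → (46.7069,107.9190), returning to the start.

Shape 4 is a circle drawn with `<circle>`. Its stroke #000000 means engrave at S211, F2356. After flipping Y the toolpath is (41.3908,93.3835) → (40.1817,99.4619) → (36.7386,104.6149) → (31.5856,108.0580) → (25.5072,109.2671) → (19.4288,108.0580) → (14.2758,104.6149) → (10.8327,99.4619) → (9.6236,93.3835) → (10.8327,87.3051) → (14.2758,82.1521) → (19.4288,78.7090) → (25.5072,77.4999) → (31.5856,78.7090) → (36.7386,82.1521) → (40.1817,87.3051) → (41.3908,93.3835), returning to the start.

G21
G90
G0 X104.2022 Y160.6339
M3 S211
G01 X95.8316 Y160.0663 F2356
G01 X88.5247 Y158.9078
G01 X82.2814 Y157.1583
G01 X77.1018 Y154.8179
G01 X72.9859 Y151.8865
G01 X69.9336 Y148.3641
G01 X67.9450 Y144.2507
G01 X67.0200 Y139.5464
M5
G0 X105.2267 Y97.3985
M3 S211
G01 X69.6078 Y123.0273 F2356
G01 X82.9754 Y164.8226
G01 X126.8560 Y165.0247
G01 X140.6080 Y123.3544
G01 X105.2267 Y97.3985
M5
G0 X46.7069 Y107.9190
M3 S211
G01 X45.3970 Y114.5042 F2356
G01 X41.6668 Y120.0868
G01 X36.0842 Y123.8170
G01 X29.4990 Y125.1269
G01 X22.9138 Y123.8170
G01 X17.3312 Y120.0868
G01 X13.6010 Y114.5042
G01 X12.2911 Y107.9190
G01 X13.6010 Y101.3338
G01 X17.3312 Y95.7512
G01 X22.9138 Y92.0210
G01 X29.4990 Y90.7111
G01 X36.0842 Y92.0210
G01 X41.6668 Y95.7512
G01 X45.3970 Y101.3338
G01 X46.7069 Y107.9190
M5
G0 X41.3908 Y93.3835
M3 S211
G01 X40.1817 Y99.4619 F2356
G01 X36.7386 Y104.6149
G01 X31.5856 Y108.0580
G01 X25.5072 Y109.2671
G01 X19.4288 Y108.0580
G01 X14.2758 Y104.6149
G01 X10.8327 Y99.4619
G01 X9.6236 Y93.3835
G01 X10.8327 Y87.3051
G01 X14.2758 Y82.1521
G01 X19.4288 Y78.7090
G01 X25.5072 Y77.4999
G01 X31.5856 Y78.7090
G01 X36.7386 Y82.1521
G01 X40.1817 Y87.3051
G01 X41.3908 Y93.3835
M5
G0 X0.0000 Y0.0000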